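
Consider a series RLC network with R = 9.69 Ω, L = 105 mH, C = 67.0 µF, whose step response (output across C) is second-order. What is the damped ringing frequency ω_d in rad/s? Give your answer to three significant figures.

For a series RLC circuit (capacitor voltage as output), ω_n = 1/√(LC) = 1/√(105 mH · 67.0 µF) = 377 rad/s.
ζ = (R/2)·√(C/L) = (9.69/2)·√(67.0 µF/105 mH) = 0.122.
The damped frequency ω_d = ω_n√(1−ζ²) = 374 rad/s.

ω_d ≈ 374 rad/s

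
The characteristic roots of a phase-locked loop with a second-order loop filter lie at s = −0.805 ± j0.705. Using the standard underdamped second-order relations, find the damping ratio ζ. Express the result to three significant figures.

ζ ≈ 0.752

|pole| = ω_n = √(0.805² + 0.705²) = 1.07 rad/s; ζ = cos θ = σ/ω_n = 0.752.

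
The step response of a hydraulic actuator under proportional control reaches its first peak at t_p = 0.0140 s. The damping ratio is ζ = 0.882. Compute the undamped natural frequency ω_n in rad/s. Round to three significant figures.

ω_n ≈ 476 rad/s

Peak time t_p = π/ω_d, so ω_d = π/t_p = π/0.0140 = 224 rad/s.
ω_n = ω_d/√(1−ζ²) = 224/√0.222 = 476 rad/s.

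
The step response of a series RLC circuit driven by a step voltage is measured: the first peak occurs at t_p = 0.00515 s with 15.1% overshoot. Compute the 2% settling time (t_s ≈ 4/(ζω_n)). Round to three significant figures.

The overshoot fixes ζ = −ln(OS)/√(π²+ln²(OS)) = 0.516.
From t_p = π/ω_d, ω_d = π/0.00515 = 610 rad/s, so ω_n = ω_d/√(1−ζ²) = 712 rad/s.
t_s ≈ 4/(ζω_n) = 4/(0.516·712) = 0.0109 s.

t_s ≈ 0.0109 s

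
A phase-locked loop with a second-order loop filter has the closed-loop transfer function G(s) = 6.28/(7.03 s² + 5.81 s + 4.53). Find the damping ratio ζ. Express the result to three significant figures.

ζ ≈ 0.515

Dividing through by 7.03: denominator becomes s² + 0.8265 s + 0.6444.
So ω_n = √0.6444 = 0.803 rad/s and ζ = 0.8265/(2·0.803) = 0.515.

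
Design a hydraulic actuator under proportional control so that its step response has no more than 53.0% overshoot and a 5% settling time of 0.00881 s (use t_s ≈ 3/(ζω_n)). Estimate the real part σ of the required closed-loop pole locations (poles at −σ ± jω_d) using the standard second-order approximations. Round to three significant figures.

The settling-time spec alone fixes σ = ζω_n = 3/t_s = 3/0.00881 = 341.
(Overshoot then fixes ζ = 0.198 and hence ω_d = σ·√(1−ζ²)/ζ = 1690 rad/s.)

σ ≈ 341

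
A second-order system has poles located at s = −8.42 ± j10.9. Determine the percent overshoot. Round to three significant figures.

With σ = 8.42, ω_d = 10.9: ω_n = √(σ²+ω_d²) = 13.8 rad/s, ζ = σ/ω_n = 0.611.
Overshoot: exp(−π·0.611/√(1−0.611²)) = 0.0883, i.e. 8.83%.

%OS ≈ 8.83%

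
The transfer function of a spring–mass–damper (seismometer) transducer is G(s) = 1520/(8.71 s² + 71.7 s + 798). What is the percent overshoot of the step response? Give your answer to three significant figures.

Dividing through by 8.71: denominator becomes s² + 8.232 s + 91.62.
So ω_n = √91.62 = 9.57 rad/s and ζ = 8.232/(2·9.57) = 0.430.
Overshoot: exp(−π·0.430/√(1−0.430²)) = 0.224, i.e. 22.4%.

%OS ≈ 22.4%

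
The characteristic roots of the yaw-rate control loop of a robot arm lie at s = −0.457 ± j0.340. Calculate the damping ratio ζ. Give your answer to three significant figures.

ζ ≈ 0.802

With σ = 0.457, ω_d = 0.340: ω_n = √(σ²+ω_d²) = 0.570 rad/s, ζ = σ/ω_n = 0.802.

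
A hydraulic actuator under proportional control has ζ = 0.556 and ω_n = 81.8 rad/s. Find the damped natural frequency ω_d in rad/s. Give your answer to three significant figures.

ω_d ≈ 68.0 rad/s

ω_d = ω_n√(1−ζ²) = 81.8·√0.691 = 68.0 rad/s.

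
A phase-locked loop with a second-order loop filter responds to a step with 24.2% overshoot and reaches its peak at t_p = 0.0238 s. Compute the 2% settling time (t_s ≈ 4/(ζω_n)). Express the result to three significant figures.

t_s ≈ 0.0671 s

From the overshoot, ζ = −ln(OS)/√(π²+ln²(OS)) = 0.412.
From t_p = π/ω_d, ω_d = π/0.0238 = 132 rad/s, so ω_n = ω_d/√(1−ζ²) = 145 rad/s.
t_s ≈ 4/(ζω_n) = 4/(0.412·145) = 0.0671 s.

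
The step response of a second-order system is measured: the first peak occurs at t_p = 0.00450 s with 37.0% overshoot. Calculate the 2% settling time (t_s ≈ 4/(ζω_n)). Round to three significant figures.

From the overshoot, ζ = −ln(OS)/√(π²+ln²(OS)) = 0.302.
t_p = π/ω_d ⇒ ω_d = 698 rad/s; then ω_n = ω_d/√(1−ζ²) = 732 rad/s.
t_s ≈ 4/(ζω_n) = 4/(0.302·732) = 0.0181 s.

t_s ≈ 0.0181 s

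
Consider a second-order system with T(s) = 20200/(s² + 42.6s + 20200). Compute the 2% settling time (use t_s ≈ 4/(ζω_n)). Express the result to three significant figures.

ω_n = √20200 = 142 rad/s; ζ = 42.6/(2·142) = 0.150.
t_s ≈ 4/(ζω_n) = 4/(0.150·142) = 0.188 s.

t_s ≈ 0.188 s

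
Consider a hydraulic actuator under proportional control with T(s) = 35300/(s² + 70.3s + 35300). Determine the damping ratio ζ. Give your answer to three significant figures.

Comparing the denominator to s² + 2ζω_n s + ω_n²: ω_n = √35300 = 188 rad/s, and 2ζω_n = 70.3 so ζ = 70.3/(2·188) = 0.187.

ζ ≈ 0.187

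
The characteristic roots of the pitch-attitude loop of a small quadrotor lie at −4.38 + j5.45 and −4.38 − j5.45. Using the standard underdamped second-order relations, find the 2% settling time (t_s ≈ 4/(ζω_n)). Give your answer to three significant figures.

t_s ≈ 0.913 s

For poles at −σ ± jω_d, ζω_n = σ = 4.38, so t_s ≈ 4/σ = 0.913 s.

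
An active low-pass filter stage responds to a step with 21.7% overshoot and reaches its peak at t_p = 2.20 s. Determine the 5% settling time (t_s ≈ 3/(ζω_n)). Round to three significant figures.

t_s ≈ 4.32 s

ζ from %OS: ζ = |ln 0.217|/√(π²+ln²0.217) = 0.437.
From t_p = π/ω_d, ω_d = π/2.20 = 1.43 rad/s, so ω_n = ω_d/√(1−ζ²) = 1.59 rad/s.
t_s ≈ 3/(ζω_n) = 3/(0.437·1.59) = 4.32 s.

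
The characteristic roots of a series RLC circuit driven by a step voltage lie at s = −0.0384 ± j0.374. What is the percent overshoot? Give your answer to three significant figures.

|pole| = ω_n = √(0.0384² + 0.374²) = 0.376 rad/s; ζ = cos θ = σ/ω_n = 0.102.
%OS = 100·exp(−πζ/√(1−ζ²)) = 72.4%.

%OS ≈ 72.4%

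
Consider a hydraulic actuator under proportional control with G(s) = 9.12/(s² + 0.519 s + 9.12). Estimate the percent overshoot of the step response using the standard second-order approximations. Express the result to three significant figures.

%OS ≈ 76.3%

Matching coefficients with s² + 2ζω_n s + ω_n² gives ω_n² = 9.12 ⇒ ω_n = 3.02 rad/s, and ζ = 0.519/(2ω_n) = 0.0859.
Overshoot: exp(−π·0.0859/√(1−0.0859²)) = 0.763, i.e. 76.3%.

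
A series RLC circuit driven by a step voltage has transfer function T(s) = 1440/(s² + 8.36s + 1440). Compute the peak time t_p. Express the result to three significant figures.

Matching coefficients with s² + 2ζω_n s + ω_n² gives ω_n² = 1440 ⇒ ω_n = 37.9 rad/s, and ζ = 8.36/(2ω_n) = 0.110.
ω_d = 37.9·√(1 − 0.110²) = 37.7 rad/s. Then t_p = π/ω_d = 0.0833 s.

t_p ≈ 0.0833 s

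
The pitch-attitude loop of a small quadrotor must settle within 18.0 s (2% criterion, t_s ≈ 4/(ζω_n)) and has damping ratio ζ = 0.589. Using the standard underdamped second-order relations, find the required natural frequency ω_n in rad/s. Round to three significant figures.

ω_n ≈ 0.377 rad/s

Rearranging t_s ≈ 4/(ζω_n) gives ω_n = 4/(ζ·t_s) = 4/(0.589 × 18.0) = 0.377 rad/s.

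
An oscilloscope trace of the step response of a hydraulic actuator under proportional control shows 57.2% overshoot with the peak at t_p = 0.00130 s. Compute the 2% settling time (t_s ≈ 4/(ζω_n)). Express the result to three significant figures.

t_s ≈ 0.00931 s

From the overshoot, ζ = −ln(OS)/√(π²+ln²(OS)) = 0.175.
From t_p = π/ω_d, ω_d = π/0.00130 = 2420 rad/s, so ω_n = ω_d/√(1−ζ²) = 2450 rad/s.
t_s ≈ 4/(ζω_n) = 4/(0.175·2450) = 0.00931 s.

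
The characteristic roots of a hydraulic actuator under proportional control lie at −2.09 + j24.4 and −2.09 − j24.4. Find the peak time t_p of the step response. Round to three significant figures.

t_p ≈ 0.129 s

t_p = π/ω_d with ω_d = 24.4 (the imaginary part), so t_p = 0.129 s.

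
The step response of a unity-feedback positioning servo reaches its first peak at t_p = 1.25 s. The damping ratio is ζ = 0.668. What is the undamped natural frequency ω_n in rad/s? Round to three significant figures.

Peak time t_p = π/ω_d, so ω_d = π/t_p = π/1.25 = 2.51 rad/s.
ω_n = ω_d/√(1−ζ²) = 2.51/√0.554 = 3.38 rad/s.

ω_n ≈ 3.38 rad/s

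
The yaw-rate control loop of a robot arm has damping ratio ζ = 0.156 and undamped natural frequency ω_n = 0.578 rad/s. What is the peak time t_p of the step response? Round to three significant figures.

t_p ≈ 5.50 s

The damped frequency is ω_d = ω_n√(1−ζ²) = 0.578·√(1−0.0243) = 0.571 rad/s.
Peak time t_p = π/ω_d = π/0.571 = 5.50 s.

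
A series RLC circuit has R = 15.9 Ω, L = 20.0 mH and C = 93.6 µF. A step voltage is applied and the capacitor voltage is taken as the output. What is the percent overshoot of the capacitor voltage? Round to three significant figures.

%OS ≈ 13.1%

For a series RLC circuit (capacitor voltage as output), ω_n = 1/√(LC) = 1/√(20.0 mH · 93.6 µF) = 731 rad/s.
ζ = (R/2)·√(C/L) = (15.9/2)·√(93.6 µF/20.0 mH) = 0.544.
%OS = 100·exp(−πζ/√(1−ζ²)) = 13.1%.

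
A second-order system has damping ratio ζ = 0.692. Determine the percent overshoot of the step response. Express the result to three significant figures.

%OS ≈ 4.92%

For an underdamped second-order system, %OS = 100·exp(−πζ/√(1−ζ²)).
πζ/√(1−ζ²) = π·0.692/√(1−0.479) = 3.011, so %OS = 100·e^(−3.011) = 4.92%.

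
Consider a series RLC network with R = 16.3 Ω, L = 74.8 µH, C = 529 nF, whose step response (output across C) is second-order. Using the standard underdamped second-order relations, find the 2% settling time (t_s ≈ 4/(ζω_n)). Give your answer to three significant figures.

t_s ≈ 0.0000367 s

For a series RLC circuit (capacitor voltage as output), ω_n = 1/√(LC) = 1/√(74.8 µH · 529 nF) = 159000 rad/s.
ζ = (R/2)·√(C/L) = (16.3/2)·√(529 nF/74.8 µH) = 0.685.
t_s ≈ 4/(ζω_n) = 0.0000367 s.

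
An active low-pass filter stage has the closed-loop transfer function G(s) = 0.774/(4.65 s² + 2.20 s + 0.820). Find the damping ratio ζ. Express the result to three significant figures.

Dividing through by 4.65: denominator becomes s² + 0.4731 s + 0.1763.
So ω_n = √0.1763 = 0.420 rad/s and ζ = 0.4731/(2·0.420) = 0.563.

ζ ≈ 0.563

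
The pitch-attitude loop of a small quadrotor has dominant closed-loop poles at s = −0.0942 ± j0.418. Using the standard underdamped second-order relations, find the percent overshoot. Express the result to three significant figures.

%OS ≈ 49.3%

|pole| = ω_n = √(0.0942² + 0.418²) = 0.428 rad/s; ζ = cos θ = σ/ω_n = 0.220.
%OS = 100·exp(−πζ/√(1−ζ²)) = 49.3%.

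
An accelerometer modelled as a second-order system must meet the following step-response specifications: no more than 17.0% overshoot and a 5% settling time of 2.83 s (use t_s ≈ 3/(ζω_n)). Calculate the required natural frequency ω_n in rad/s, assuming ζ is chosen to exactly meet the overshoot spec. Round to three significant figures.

Inverting the overshoot relation: ζ = |ln 0.170|/√(π² + ln²0.170) = 0.491.
From t_s ≈ 3/(ζω_n): ω_n = 3/(ζ·t_s) = 3/(0.491·2.83) = 2.16 rad/s.

ω_n ≈ 2.16 rad/s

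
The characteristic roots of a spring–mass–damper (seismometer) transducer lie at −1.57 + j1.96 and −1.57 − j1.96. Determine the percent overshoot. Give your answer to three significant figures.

|pole| = ω_n = √(1.57² + 1.96²) = 2.51 rad/s; ζ = cos θ = σ/ω_n = 0.625.
%OS = 100 e^{−πζ/√(1−ζ²)} with ζ = 0.625 gives 8.07%.

%OS ≈ 8.07%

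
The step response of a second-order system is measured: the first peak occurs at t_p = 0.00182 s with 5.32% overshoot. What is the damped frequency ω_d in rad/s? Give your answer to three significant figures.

t_p = π/ω_d, so ω_d = π/0.00182 = 1730 rad/s.

ω_d ≈ 1730 rad/s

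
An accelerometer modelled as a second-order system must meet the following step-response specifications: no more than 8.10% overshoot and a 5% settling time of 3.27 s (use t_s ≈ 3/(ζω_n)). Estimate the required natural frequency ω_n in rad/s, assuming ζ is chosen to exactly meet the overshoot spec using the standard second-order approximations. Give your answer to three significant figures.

ω_n ≈ 1.47 rad/s

Inverting the overshoot relation: ζ = |ln 0.0810|/√(π² + ln²0.0810) = 0.625.
Then ω_n = 3/(ζ t_s) = 3/(0.625 × 3.27) = 1.47 rad/s.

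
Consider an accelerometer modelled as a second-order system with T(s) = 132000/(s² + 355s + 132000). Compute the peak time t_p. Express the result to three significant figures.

Matching coefficients with s² + 2ζω_n s + ω_n² gives ω_n² = 132000 ⇒ ω_n = 363 rad/s, and ζ = 355/(2ω_n) = 0.489.
ω_d = 363·√(1 − 0.489²) = 317 rad/s. Then t_p = π/ω_d = 0.00991 s.

t_p ≈ 0.00991 s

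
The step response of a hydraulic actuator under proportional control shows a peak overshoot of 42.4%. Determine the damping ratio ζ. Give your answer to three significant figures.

ζ ≈ 0.263

ζ = −ln(OS)/√(π² + (ln OS)²). With OS = 0.424, ln OS = −0.8580 and ζ = 0.8580/3.257 = 0.263.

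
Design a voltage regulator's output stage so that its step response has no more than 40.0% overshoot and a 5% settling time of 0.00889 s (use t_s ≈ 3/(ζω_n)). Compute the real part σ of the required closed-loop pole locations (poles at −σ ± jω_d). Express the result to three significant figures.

σ ≈ 337

The settling-time spec alone fixes σ = ζω_n = 3/t_s = 3/0.00889 = 337.
(Overshoot then fixes ζ = 0.280 and hence ω_d = σ·√(1−ζ²)/ζ = 1160 rad/s.)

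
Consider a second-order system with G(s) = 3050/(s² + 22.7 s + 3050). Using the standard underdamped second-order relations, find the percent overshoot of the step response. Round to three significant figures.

%OS ≈ 51.7%

ω_n = √3050 = 55.2 rad/s; ζ = 22.7/(2·55.2) = 0.206.
Overshoot: exp(−π·0.206/√(1−0.206²)) = 0.517, i.e. 51.7%.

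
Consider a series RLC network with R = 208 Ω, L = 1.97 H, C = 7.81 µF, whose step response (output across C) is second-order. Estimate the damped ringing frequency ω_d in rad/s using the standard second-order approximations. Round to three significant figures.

ω_d ≈ 249 rad/s

For a series RLC circuit (capacitor voltage as output), ω_n = 1/√(LC) = 1/√(1.97 H · 7.81 µF) = 255 rad/s.
ζ = (R/2)·√(C/L) = (208/2)·√(7.81 µF/1.97 H) = 0.207.
ω_d = ω_n√(1−ζ²) = 249 rad/s.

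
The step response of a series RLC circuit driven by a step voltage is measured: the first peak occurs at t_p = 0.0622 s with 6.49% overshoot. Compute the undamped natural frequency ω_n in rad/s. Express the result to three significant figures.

From the overshoot, ζ = −ln(OS)/√(π²+ln²(OS)) = 0.657.
t_p = π/ω_d ⇒ ω_d = 50.5 rad/s; then ω_n = ω_d/√(1−ζ²) = 67.0 rad/s.

ω_n ≈ 67.0 rad/s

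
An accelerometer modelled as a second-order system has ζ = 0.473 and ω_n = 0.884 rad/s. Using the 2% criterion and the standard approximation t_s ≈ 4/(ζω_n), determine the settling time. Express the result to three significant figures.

t_s ≈ 9.57 s

t_s ≈ 4/(ζω_n) = 4/(0.473 × 0.884) = 9.57 s.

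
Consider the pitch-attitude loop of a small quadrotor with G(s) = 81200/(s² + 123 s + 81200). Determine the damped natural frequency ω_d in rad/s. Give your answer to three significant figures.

ω_d ≈ 278 rad/s

Comparing the denominator to s² + 2ζω_n s + ω_n²: ω_n = √81200 = 285 rad/s, and 2ζω_n = 123 so ζ = 123/(2·285) = 0.216.
ω_d = ω_n√(1−ζ²) = 278 rad/s.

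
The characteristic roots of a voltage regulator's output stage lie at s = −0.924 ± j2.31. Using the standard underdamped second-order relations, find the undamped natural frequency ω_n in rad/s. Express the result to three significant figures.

|pole| = ω_n = √(0.924² + 2.31²) = 2.49 rad/s; ζ = cos θ = σ/ω_n = 0.371.

ω_n ≈ 2.49 rad/s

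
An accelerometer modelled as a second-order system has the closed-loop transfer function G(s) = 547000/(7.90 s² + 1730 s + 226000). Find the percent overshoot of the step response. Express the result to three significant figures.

Dividing through by 7.90: denominator becomes s² + 219.0 s + 28610.
So ω_n = √28610 = 169 rad/s and ζ = 219.0/(2·169) = 0.647.
%OS = 100·exp(−πζ/√(1−ζ²)) = 6.94%.

%OS ≈ 6.94%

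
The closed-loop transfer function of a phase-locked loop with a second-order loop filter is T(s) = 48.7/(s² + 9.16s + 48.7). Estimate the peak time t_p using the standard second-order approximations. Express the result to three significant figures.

t_p ≈ 0.597 s

Matching coefficients with s² + 2ζω_n s + ω_n² gives ω_n² = 48.7 ⇒ ω_n = 6.98 rad/s, and ζ = 9.16/(2ω_n) = 0.656.
ω_d = 6.98·√(1 − 0.656²) = 5.27 rad/s. Then t_p = π/ω_d = 0.597 s.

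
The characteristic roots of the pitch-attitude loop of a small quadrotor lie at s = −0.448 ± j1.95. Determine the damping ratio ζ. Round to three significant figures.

ζ ≈ 0.224

The poles are at −σ ± jω_d with σ = 0.448 and ω_d = 1.95, so ω_n = √(σ²+ω_d²) = 2.00 rad/s and ζ = σ/ω_n = 0.224.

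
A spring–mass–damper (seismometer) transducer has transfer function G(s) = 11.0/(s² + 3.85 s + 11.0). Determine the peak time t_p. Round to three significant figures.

ω_n = √11.0 = 3.32 rad/s; ζ = 3.85/(2·3.32) = 0.580.
ω_d = 3.32·√(1 − 0.580²) = 2.70 rad/s. Then t_p = π/ω_d = 1.16 s.

t_p ≈ 1.16 s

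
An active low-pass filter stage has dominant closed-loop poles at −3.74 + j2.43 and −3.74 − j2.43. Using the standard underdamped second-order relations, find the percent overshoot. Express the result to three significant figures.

%OS ≈ 0.795%

With σ = 3.74, ω_d = 2.43: ω_n = √(σ²+ω_d²) = 4.46 rad/s, ζ = σ/ω_n = 0.839.
%OS = 100 e^{−πζ/√(1−ζ²)} with ζ = 0.839 gives 0.795%.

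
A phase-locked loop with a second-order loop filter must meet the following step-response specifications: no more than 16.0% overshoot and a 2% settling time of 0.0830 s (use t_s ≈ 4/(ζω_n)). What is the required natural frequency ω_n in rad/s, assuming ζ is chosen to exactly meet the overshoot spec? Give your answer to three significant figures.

From %OS = 100·exp(−πζ/√(1−ζ²)), invert to get ζ = −ln(OS)/√(π² + ln²(OS)) with OS = 0.160.
−ln 0.160 = 1.833, so ζ = 1.833/√(π² + 3.358) = 0.504.
From t_s ≈ 4/(ζω_n): ω_n = 4/(ζ·t_s) = 4/(0.504·0.0830) = 95.6 rad/s.

ω_n ≈ 95.6 rad/s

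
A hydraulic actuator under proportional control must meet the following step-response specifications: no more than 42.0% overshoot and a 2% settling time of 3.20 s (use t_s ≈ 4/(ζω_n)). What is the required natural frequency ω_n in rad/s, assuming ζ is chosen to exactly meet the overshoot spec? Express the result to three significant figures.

ω_n ≈ 4.70 rad/s

From %OS = 100·exp(−πζ/√(1−ζ²)), invert to get ζ = −ln(OS)/√(π² + ln²(OS)) with OS = 0.420.
−ln 0.420 = 0.8675, so ζ = 0.8675/√(π² + 0.7526) = 0.266.
From t_s ≈ 4/(ζω_n): ω_n = 4/(ζ·t_s) = 4/(0.266·3.20) = 4.70 rad/s.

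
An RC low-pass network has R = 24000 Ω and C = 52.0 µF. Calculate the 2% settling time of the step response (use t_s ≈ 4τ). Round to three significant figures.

τ = RC = 24000 × 52.0 µF = 1.25 s.
t_s ≈ 4τ = 4.99 s.

t_s ≈ 4.99 s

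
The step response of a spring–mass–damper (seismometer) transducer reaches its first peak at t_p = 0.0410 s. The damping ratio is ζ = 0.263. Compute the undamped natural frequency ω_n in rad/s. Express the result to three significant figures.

ω_n ≈ 79.4 rad/s

Peak time t_p = π/ω_d, so ω_d = π/t_p = π/0.0410 = 76.6 rad/s.
ω_n = ω_d/√(1−ζ²) = 76.6/√0.931 = 79.4 rad/s.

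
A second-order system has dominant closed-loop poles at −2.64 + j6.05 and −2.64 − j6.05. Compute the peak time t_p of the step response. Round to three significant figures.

t_p ≈ 0.519 s

t_p = π/ω_d with ω_d = 6.05 (the imaginary part), so t_p = 0.519 s.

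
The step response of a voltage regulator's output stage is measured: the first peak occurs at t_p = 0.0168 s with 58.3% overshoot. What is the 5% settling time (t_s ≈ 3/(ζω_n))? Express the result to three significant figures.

t_s ≈ 0.0934 s

ζ from %OS: ζ = |ln 0.583|/√(π²+ln²0.583) = 0.169.
From t_p = π/ω_d, ω_d = π/0.0168 = 187 rad/s, so ω_n = ω_d/√(1−ζ²) = 190 rad/s.
t_s ≈ 3/(ζω_n) = 3/(0.169·190) = 0.0934 s.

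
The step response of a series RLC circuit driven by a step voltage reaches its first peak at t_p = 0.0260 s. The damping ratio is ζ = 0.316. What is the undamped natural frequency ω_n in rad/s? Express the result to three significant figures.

ω_n ≈ 127 rad/s

Peak time t_p = π/ω_d, so ω_d = π/t_p = π/0.0260 = 121 rad/s.
ω_n = ω_d/√(1−ζ²) = 121/√0.900 = 127 rad/s.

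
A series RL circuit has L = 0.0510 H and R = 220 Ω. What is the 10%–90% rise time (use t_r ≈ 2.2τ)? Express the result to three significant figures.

t_r ≈ 0.000510 s

τ = L/R = 0.0510/220 = 0.000232 s.
t_r ≈ 2.2τ = 0.000510 s.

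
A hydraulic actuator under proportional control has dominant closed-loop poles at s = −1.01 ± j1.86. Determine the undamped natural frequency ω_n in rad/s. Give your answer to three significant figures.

The poles are at −σ ± jω_d with σ = 1.01 and ω_d = 1.86, so ω_n = √(σ²+ω_d²) = 2.12 rad/s and ζ = σ/ω_n = 0.477.

ω_n ≈ 2.12 rad/s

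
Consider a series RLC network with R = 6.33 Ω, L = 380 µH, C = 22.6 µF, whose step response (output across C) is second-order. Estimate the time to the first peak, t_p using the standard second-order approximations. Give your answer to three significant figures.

For a series RLC circuit (capacitor voltage as output), ω_n = 1/√(LC) = 1/√(380 µH · 22.6 µF) = 10800 rad/s.
ζ = (R/2)·√(C/L) = (6.33/2)·√(22.6 µF/380 µH) = 0.772.
The damped frequency ω_d = ω_n√(1−ζ²) = 6860 rad/s. t_p = π/ω_d = 0.000458 s.

t_p ≈ 0.000458 s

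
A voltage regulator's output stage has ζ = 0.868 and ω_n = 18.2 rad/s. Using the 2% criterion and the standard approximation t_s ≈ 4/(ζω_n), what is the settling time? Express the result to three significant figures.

t_s ≈ 4/(ζω_n) = 4/(0.868 × 18.2) = 0.253 s.

t_s ≈ 0.253 s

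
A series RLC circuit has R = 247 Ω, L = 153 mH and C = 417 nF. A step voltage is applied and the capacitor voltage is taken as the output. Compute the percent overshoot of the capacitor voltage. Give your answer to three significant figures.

%OS ≈ 52.0%

For a series RLC circuit (capacitor voltage as output), ω_n = 1/√(LC) = 1/√(153 mH · 417 nF) = 3960 rad/s.
ζ = (R/2)·√(C/L) = (247/2)·√(417 nF/153 mH) = 0.204.
%OS = 100 e^{−πζ/√(1−ζ²)} with ζ = 0.204 gives 52.0%.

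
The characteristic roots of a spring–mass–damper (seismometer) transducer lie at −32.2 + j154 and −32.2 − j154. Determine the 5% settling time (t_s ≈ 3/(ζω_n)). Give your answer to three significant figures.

t_s ≈ 0.0932 s

For poles at −σ ± jω_d, ζω_n = σ = 32.2, so t_s ≈ 3/σ = 0.0932 s.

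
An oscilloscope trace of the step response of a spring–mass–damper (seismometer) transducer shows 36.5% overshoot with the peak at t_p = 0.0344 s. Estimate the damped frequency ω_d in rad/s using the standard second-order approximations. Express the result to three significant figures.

t_p = π/ω_d, so ω_d = π/0.0344 = 91.3 rad/s.

ω_d ≈ 91.3 rad/s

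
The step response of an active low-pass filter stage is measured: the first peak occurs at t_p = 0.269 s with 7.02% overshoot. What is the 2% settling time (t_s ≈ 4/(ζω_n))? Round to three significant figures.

t_s ≈ 0.405 s

ζ from %OS: ζ = |ln 0.0702|/√(π²+ln²0.0702) = 0.646.
From t_p = π/ω_d, ω_d = π/0.269 = 11.7 rad/s, so ω_n = ω_d/√(1−ζ²) = 15.3 rad/s.
t_s ≈ 4/(ζω_n) = 4/(0.646·15.3) = 0.405 s.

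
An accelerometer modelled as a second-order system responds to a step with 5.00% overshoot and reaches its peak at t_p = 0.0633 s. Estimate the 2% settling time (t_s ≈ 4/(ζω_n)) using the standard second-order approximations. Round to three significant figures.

t_s ≈ 0.0845 s

From the overshoot, ζ = −ln(OS)/√(π²+ln²(OS)) = 0.690.
From t_p = π/ω_d, ω_d = π/0.0633 = 49.6 rad/s, so ω_n = ω_d/√(1−ζ²) = 68.6 rad/s.
t_s ≈ 4/(ζω_n) = 4/(0.690·68.6) = 0.0845 s.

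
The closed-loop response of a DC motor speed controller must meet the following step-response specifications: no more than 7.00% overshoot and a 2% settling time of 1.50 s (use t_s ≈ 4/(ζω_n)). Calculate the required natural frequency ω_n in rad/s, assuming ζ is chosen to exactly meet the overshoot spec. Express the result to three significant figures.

ζ = −ln(OS)/√(π² + (ln OS)²). With OS = 0.0700, ln OS = −2.659 and ζ = 2.659/4.116 = 0.646.
Then ω_n = 4/(ζ t_s) = 4/(0.646 × 1.50) = 4.13 rad/s.

ω_n ≈ 4.13 rad/s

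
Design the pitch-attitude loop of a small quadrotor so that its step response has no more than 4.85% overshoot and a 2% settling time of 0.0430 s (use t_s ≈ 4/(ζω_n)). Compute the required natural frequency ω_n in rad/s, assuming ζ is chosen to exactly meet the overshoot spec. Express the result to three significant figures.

ζ = −ln(OS)/√(π² + (ln OS)²). With OS = 0.0485, ln OS = −3.026 and ζ = 3.026/4.362 = 0.694.
From t_s ≈ 4/(ζω_n): ω_n = 4/(ζ·t_s) = 4/(0.694·0.0430) = 134 rad/s.

ω_n ≈ 134 rad/s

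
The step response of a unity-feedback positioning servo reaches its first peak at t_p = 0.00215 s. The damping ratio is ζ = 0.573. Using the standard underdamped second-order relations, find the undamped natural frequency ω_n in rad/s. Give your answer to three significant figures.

ω_n ≈ 1780 rad/s

Peak time t_p = π/ω_d, so ω_d = π/t_p = π/0.00215 = 1460 rad/s.
ω_n = ω_d/√(1−ζ²) = 1460/√0.672 = 1780 rad/s.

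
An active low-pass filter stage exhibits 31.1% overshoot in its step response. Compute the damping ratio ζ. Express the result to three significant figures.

ζ = −ln(OS)/√(π² + (ln OS)²). With OS = 0.311, ln OS = −1.168 and ζ = 1.168/3.352 = 0.348.

ζ ≈ 0.348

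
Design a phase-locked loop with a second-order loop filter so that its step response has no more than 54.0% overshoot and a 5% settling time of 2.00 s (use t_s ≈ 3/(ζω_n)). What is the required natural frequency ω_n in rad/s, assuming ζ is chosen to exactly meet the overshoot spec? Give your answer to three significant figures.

Inverting the overshoot relation: ζ = |ln 0.540|/√(π² + ln²0.540) = 0.192.
From t_s ≈ 3/(ζω_n): ω_n = 3/(ζ·t_s) = 3/(0.192·2.00) = 7.79 rad/s.

ω_n ≈ 7.79 rad/s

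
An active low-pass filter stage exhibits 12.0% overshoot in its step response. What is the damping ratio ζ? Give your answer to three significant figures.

Inverting the overshoot relation: ζ = |ln 0.120|/√(π² + ln²0.120) = 0.559.

ζ ≈ 0.559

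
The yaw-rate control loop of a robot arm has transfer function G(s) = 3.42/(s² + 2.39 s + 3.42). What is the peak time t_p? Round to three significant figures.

t_p ≈ 2.23 s

Comparing the denominator to s² + 2ζω_n s + ω_n²: ω_n = √3.42 = 1.85 rad/s, and 2ζω_n = 2.39 so ζ = 2.39/(2·1.85) = 0.646.
ω_d = 1.85·√(1 − 0.646²) = 1.41 rad/s. Then t_p = π/ω_d = 2.23 s.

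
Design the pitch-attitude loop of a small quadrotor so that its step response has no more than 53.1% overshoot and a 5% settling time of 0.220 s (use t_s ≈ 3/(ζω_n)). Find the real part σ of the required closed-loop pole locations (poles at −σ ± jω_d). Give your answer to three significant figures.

σ ≈ 13.6

The settling-time spec alone fixes σ = ζω_n = 3/t_s = 3/0.220 = 13.6.
(Overshoot then fixes ζ = 0.198 and hence ω_d = σ·√(1−ζ²)/ζ = 67.7 rad/s.)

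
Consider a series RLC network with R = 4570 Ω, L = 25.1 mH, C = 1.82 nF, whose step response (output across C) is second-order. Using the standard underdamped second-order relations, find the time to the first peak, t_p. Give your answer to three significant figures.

For a series RLC circuit (capacitor voltage as output), ω_n = 1/√(LC) = 1/√(25.1 mH · 1.82 nF) = 148000 rad/s.
ζ = (R/2)·√(C/L) = (4570/2)·√(1.82 nF/25.1 mH) = 0.615.
ω_d = ω_n√(1−ζ²) = 117000 rad/s. t_p = π/ω_d = 0.0000269 s.

t_p ≈ 0.0000269 s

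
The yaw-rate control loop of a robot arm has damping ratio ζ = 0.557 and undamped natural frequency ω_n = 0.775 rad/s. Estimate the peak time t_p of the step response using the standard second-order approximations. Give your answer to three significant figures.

The damped frequency is ω_d = ω_n√(1−ζ²) = 0.775·√(1−0.310) = 0.644 rad/s.
Peak time t_p = π/ω_d = π/0.644 = 4.88 s.

t_p ≈ 4.88 s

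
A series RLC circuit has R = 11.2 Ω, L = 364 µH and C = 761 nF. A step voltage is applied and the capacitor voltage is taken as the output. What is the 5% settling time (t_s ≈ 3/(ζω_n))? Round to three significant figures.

For a series RLC circuit (capacitor voltage as output), ω_n = 1/√(LC) = 1/√(364 µH · 761 nF) = 60100 rad/s.
ζ = (R/2)·√(C/L) = (11.2/2)·√(761 nF/364 µH) = 0.256.
t_s ≈ 3/(ζω_n) = 0.000195 s.

t_s ≈ 0.000195 s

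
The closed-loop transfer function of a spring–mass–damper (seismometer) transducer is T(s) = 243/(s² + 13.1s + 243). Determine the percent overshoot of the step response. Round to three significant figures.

%OS ≈ 23.3%

Comparing the denominator to s² + 2ζω_n s + ω_n²: ω_n = √243 = 15.6 rad/s, and 2ζω_n = 13.1 so ζ = 13.1/(2·15.6) = 0.420.
%OS = 100 e^{−πζ/√(1−ζ²)} with ζ = 0.420 gives 23.3%.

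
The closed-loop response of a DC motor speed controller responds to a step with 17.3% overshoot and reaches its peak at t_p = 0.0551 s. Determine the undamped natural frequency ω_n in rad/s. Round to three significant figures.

ω_n ≈ 65.3 rad/s

From the overshoot, ζ = −ln(OS)/√(π²+ln²(OS)) = 0.488.
t_p = π/ω_d ⇒ ω_d = 57.0 rad/s; then ω_n = ω_d/√(1−ζ²) = 65.3 rad/s.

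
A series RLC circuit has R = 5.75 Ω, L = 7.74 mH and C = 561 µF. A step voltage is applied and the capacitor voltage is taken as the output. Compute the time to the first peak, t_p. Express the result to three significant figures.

t_p ≈ 0.0103 s

For a series RLC circuit (capacitor voltage as output), ω_n = 1/√(LC) = 1/√(7.74 mH · 561 µF) = 480 rad/s.
ζ = (R/2)·√(C/L) = (5.75/2)·√(561 µF/7.74 mH) = 0.774.
ω_d = ω_n√(1−ζ²) = 304 rad/s. t_p = π/ω_d = 0.0103 s.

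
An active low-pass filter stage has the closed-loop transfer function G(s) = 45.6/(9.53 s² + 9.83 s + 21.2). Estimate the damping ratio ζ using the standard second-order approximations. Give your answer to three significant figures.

Dividing through by 9.53: denominator becomes s² + 1.031 s + 2.225.
So ω_n = √2.225 = 1.49 rad/s and ζ = 1.031/(2·1.49) = 0.346.

ζ ≈ 0.346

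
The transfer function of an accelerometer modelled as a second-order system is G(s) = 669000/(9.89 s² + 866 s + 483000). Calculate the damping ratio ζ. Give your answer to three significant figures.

Dividing through by 9.89: denominator becomes s² + 87.56 s + 48840.
So ω_n = √48840 = 221 rad/s and ζ = 87.56/(2·221) = 0.198.

ζ ≈ 0.198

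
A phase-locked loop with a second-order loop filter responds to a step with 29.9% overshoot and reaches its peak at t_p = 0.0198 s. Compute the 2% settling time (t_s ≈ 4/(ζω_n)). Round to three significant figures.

ζ from %OS: ζ = |ln 0.299|/√(π²+ln²0.299) = 0.359.
t_p = π/ω_d ⇒ ω_d = 159 rad/s; then ω_n = ω_d/√(1−ζ²) = 170 rad/s.
t_s ≈ 4/(ζω_n) = 4/(0.359·170) = 0.0656 s.

t_s ≈ 0.0656 s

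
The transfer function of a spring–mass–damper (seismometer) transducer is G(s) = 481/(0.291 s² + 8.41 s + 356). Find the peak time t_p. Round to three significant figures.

Dividing through by 0.291: denominator becomes s² + 28.90 s + 1223.
So ω_n = √1223 = 35.0 rad/s and ζ = 28.90/(2·35.0) = 0.413.
ω_d = ω_n√(1−ζ²) = 31.9 rad/s. t_p = π/ω_d = 0.0986 s.

t_p ≈ 0.0986 s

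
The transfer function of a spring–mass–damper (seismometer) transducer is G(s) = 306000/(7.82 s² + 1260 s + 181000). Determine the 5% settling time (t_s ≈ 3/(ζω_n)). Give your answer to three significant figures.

Dividing through by 7.82: denominator becomes s² + 161.1 s + 23150.
So ω_n = √23150 = 152 rad/s and ζ = 161.1/(2·152) = 0.530.
t_s ≈ 3/(ζω_n) = 0.0372 s.

t_s ≈ 0.0372 s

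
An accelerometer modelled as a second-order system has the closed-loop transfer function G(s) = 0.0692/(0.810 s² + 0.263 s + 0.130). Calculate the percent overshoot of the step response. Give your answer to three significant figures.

%OS ≈ 24.8%

Dividing through by 0.810: denominator becomes s² + 0.3247 s + 0.1605.
So ω_n = √0.1605 = 0.401 rad/s and ζ = 0.3247/(2·0.401) = 0.405.
Overshoot: exp(−π·0.405/√(1−0.405²)) = 0.248, i.e. 24.8%.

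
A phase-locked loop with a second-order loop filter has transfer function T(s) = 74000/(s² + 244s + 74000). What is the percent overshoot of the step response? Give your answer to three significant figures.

%OS ≈ 20.7%

Comparing the denominator to s² + 2ζω_n s + ω_n²: ω_n = √74000 = 272 rad/s, and 2ζω_n = 244 so ζ = 244/(2·272) = 0.448.
%OS = 100 e^{−πζ/√(1−ζ²)} with ζ = 0.448 gives 20.7%.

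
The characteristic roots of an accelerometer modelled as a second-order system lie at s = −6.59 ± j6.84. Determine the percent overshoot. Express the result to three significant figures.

%OS ≈ 4.85%

The poles are at −σ ± jω_d with σ = 6.59 and ω_d = 6.84, so ω_n = √(σ²+ω_d²) = 9.50 rad/s and ζ = σ/ω_n = 0.694.
Overshoot: exp(−π·0.694/√(1−0.694²)) = 0.0485, i.e. 4.85%.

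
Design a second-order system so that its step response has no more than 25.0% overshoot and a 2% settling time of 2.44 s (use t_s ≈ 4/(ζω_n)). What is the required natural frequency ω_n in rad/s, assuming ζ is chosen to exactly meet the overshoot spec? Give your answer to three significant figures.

Inverting the overshoot relation: ζ = |ln 0.250|/√(π² + ln²0.250) = 0.404.
From t_s ≈ 4/(ζω_n): ω_n = 4/(ζ·t_s) = 4/(0.404·2.44) = 4.06 rad/s.

ω_n ≈ 4.06 rad/s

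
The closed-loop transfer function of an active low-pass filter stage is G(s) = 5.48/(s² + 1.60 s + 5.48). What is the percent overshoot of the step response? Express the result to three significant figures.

Comparing the denominator to s² + 2ζω_n s + ω_n²: ω_n = √5.48 = 2.34 rad/s, and 2ζω_n = 1.60 so ζ = 1.60/(2·2.34) = 0.342.
%OS = 100·exp(−πζ/√(1−ζ²)) = 31.9%.

%OS ≈ 31.9%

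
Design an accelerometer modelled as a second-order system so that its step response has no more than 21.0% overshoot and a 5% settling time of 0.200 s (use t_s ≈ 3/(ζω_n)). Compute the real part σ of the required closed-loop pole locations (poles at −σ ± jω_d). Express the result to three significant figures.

The settling-time spec alone fixes σ = ζω_n = 3/t_s = 3/0.200 = 15.0.
(Overshoot then fixes ζ = 0.445 and hence ω_d = σ·√(1−ζ²)/ζ = 30.2 rad/s.)

σ ≈ 15.0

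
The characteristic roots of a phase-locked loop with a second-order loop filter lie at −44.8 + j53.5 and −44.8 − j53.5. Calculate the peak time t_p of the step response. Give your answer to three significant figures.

t_p ≈ 0.0587 s

t_p = π/ω_d with ω_d = 53.5 (the imaginary part), so t_p = 0.0587 s.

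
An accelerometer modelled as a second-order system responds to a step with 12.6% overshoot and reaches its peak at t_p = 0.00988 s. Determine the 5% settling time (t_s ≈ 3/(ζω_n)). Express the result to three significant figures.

t_s ≈ 0.0143 s

From the overshoot, ζ = −ln(OS)/√(π²+ln²(OS)) = 0.550.
t_p = π/ω_d ⇒ ω_d = 318 rad/s; then ω_n = ω_d/√(1−ζ²) = 381 rad/s.
t_s ≈ 3/(ζω_n) = 3/(0.550·381) = 0.0143 s.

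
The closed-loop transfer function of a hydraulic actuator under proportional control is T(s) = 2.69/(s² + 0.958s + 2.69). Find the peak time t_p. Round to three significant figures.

t_p ≈ 2.00 s

Matching coefficients with s² + 2ζω_n s + ω_n² gives ω_n² = 2.69 ⇒ ω_n = 1.64 rad/s, and ζ = 0.958/(2ω_n) = 0.292.
The damped frequency ω_d = ω_n√(1−ζ²) = 1.57 rad/s. Then t_p = π/ω_d = 2.00 s.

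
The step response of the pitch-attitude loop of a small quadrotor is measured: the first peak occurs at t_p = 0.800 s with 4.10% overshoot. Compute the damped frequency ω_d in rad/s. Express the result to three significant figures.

t_p = π/ω_d, so ω_d = π/0.800 = 3.93 rad/s.

ω_d ≈ 3.93 rad/s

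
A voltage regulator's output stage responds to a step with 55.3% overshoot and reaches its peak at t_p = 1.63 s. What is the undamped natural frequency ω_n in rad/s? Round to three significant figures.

ω_n ≈ 1.96 rad/s

ζ from %OS: ζ = |ln 0.553|/√(π²+ln²0.553) = 0.185.
t_p = π/ω_d ⇒ ω_d = 1.93 rad/s; then ω_n = ω_d/√(1−ζ²) = 1.96 rad/s.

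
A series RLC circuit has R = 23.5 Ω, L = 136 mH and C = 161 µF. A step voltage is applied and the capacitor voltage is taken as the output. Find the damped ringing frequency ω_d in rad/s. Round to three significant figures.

ω_d ≈ 195 rad/s

For a series RLC circuit (capacitor voltage as output), ω_n = 1/√(LC) = 1/√(136 mH · 161 µF) = 214 rad/s.
ζ = (R/2)·√(C/L) = (23.5/2)·√(161 µF/136 mH) = 0.404.
ω_d = ω_n√(1−ζ²) = 195 rad/s.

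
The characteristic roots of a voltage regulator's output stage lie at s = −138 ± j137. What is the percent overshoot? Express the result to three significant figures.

|pole| = ω_n = √(138² + 137²) = 194 rad/s; ζ = cos θ = σ/ω_n = 0.710.
Overshoot: exp(−π·0.710/√(1−0.710²)) = 0.0422, i.e. 4.22%.

%OS ≈ 4.22%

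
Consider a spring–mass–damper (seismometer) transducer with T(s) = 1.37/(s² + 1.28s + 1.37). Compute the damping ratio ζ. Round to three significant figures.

ζ ≈ 0.547

Comparing the denominator to s² + 2ζω_n s + ω_n²: ω_n = √1.37 = 1.17 rad/s, and 2ζω_n = 1.28 so ζ = 1.28/(2·1.17) = 0.547.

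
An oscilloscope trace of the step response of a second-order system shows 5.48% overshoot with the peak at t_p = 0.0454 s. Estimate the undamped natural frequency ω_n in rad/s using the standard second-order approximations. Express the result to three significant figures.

ω_n ≈ 94.2 rad/s

From the overshoot, ζ = −ln(OS)/√(π²+ln²(OS)) = 0.679.
From t_p = π/ω_d, ω_d = π/0.0454 = 69.2 rad/s, so ω_n = ω_d/√(1−ζ²) = 94.2 rad/s.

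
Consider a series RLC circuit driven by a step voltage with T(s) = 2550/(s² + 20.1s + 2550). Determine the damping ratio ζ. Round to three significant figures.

Matching coefficients with s² + 2ζω_n s + ω_n² gives ω_n² = 2550 ⇒ ω_n = 50.5 rad/s, and ζ = 20.1/(2ω_n) = 0.199.

ζ ≈ 0.199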